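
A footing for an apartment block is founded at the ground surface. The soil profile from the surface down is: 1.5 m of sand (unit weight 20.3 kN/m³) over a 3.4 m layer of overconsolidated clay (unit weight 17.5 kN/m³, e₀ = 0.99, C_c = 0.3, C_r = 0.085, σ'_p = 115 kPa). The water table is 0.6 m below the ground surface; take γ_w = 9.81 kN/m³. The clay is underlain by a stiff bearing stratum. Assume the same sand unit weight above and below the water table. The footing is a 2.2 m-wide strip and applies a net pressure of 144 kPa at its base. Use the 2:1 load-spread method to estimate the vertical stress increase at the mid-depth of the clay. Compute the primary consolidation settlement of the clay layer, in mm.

S_c ≈ 62.4 mm

Mid-depth of clay below the ground surface: z = 1.5 + 3.4/2 = 3.2 m.
Total vertical stress at mid-clay: σ_v = 20.3×1.5 + 17.5×1.7 = 60.2 kPa.
Pore pressure: u = 9.81×(3.2 − 0.6) = 25.506 kPa.
Initial effective stress: σ'_0 = σ_v − u = 60.2 − 25.506 = 34.694 kPa.
Stress increase at mid-clay by the 2:1 spreading method:
Δσ = qB/(B+z) = 144×2.2/(2.2+3.2) = 58.667 kPa
Final effective stress: σ'_f = 34.694 + 58.667 = 93.361 kPa.
σ'_f = 93.361 ≤ σ'_p = 115 kPa, so the clay remains overconsolidated and only the recompression index applies:
S_c = C_r·H/(1+e₀)·log₁₀(σ'_f/σ'_0) = 0.085×3.4/1.99×log₁₀(93.361/34.694)
    = 0.14522 × 0.42991 = 0.06243 m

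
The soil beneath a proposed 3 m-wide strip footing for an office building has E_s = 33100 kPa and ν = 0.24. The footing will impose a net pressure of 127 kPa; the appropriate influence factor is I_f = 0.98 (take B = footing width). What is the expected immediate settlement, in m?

Immediate (elastic) settlement: S_e = q·B·(1−ν²)/E_s · I_f.
S_e = 127 × 3 × (1 − 0.24²) / 33100 × 0.98
    = 127 × 3 × 0.9424 / 33100 × 0.98
    = 0.01063 m

S_e ≈ 0.0106 m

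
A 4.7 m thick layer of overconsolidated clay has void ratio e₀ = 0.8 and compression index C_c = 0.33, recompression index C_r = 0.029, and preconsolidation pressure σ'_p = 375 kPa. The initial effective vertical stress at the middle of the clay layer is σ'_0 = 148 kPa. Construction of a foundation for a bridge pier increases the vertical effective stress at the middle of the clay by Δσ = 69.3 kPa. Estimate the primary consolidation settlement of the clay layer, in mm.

Final effective stress: σ'_f = 148 + 69.3 = 217.3 kPa.
σ'_f = 217.3 ≤ σ'_p = 375 kPa, so the clay remains overconsolidated and only the recompression index applies:
S_c = C_r·H/(1+e₀)·log₁₀(σ'_f/σ'_0) = 0.029×4.7/1.8×log₁₀(217.3/148)
    = 0.075722 × 0.1668 = 0.01263 m

S_c ≈ 12.6 mm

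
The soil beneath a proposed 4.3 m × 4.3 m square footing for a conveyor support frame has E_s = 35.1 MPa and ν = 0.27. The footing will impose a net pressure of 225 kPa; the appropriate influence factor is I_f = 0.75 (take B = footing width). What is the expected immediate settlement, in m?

S_e ≈ 0.0192 m

Immediate (elastic) settlement: S_e = q·B·(1−ν²)/E_s · I_f.
E_s = 35.1 MPa = 35100 kPa.
S_e = 225 × 4.3 × (1 − 0.27²) / 35100 × 0.75
    = 225 × 4.3 × 0.9271 / 35100 × 0.75
    = 0.01917 m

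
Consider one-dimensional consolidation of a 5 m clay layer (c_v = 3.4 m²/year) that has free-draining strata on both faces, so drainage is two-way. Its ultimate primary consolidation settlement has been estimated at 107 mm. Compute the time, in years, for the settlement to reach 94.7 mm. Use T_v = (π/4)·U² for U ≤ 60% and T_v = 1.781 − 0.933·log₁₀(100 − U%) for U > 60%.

Drainage path length: H_d = H/2 = 2.5 m (double drainage).
U = S(t)/S_ult = 94.7/107 = 0.885.
U > 60%: T_v = 1.781 − 0.933·log₁₀(100 − 88.505) = 0.79153.
t = T_v·H_d²/c_v = 0.79153×2.5²/3.4 = 1.455 years.

t ≈ 1.46 years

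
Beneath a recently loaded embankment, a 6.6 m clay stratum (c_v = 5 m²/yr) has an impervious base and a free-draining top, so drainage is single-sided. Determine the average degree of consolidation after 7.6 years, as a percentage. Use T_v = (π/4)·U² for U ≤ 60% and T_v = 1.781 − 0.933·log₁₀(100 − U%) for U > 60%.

Drainage path length: H_d = H = 6.6 m (single drainage).
T_v = c_v·t/H_d² = 5×7.6/6.6² = 0.87236.
T_v = 0.87236 corresponds to the U > 60% branch:
U = 1 − 10^((1.781 − T_v)/0.933)/100 = 0.9058

U ≈ 90.6 %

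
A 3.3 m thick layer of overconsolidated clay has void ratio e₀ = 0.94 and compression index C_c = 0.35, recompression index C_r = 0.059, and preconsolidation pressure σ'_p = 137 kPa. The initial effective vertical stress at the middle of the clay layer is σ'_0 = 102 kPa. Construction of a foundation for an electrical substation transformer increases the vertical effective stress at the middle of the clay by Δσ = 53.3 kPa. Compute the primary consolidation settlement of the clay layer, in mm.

Final effective stress: σ'_f = 102 + 53.3 = 155.3 kPa.
σ'_f = 155.3 > σ'_p = 137 kPa, so the stress path crosses the preconsolidation pressure — recompression up to σ'_p, then virgin compression beyond:
S_c = H/(1+e₀)·[C_r·log₁₀(σ'_p/σ'_0) + C_c·log₁₀(σ'_f/σ'_p)]
    = 3.3/1.94 × [0.059×log₁₀(137/102) + 0.35×log₁₀(155.3/137)]
    = 1.701 × [0.0075591 + 0.019058] = 0.04528 m

S_c ≈ 45.3 mm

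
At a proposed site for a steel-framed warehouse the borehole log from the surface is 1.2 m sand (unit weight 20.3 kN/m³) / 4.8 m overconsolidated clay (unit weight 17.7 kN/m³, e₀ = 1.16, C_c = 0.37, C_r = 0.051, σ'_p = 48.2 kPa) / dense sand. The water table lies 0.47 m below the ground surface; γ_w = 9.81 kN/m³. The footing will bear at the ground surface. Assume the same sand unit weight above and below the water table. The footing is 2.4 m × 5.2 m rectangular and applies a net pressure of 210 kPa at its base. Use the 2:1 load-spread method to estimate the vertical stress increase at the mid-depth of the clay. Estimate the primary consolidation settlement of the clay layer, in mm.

Mid-depth of clay below the ground surface: z = 1.2 + 4.8/2 = 3.6 m.
Total vertical stress at mid-clay: σ_v = 20.3×1.2 + 17.7×2.4 = 66.84 kPa.
Pore pressure: u = 9.81×(3.6 − 0.47) = 30.705 kPa.
Initial effective stress: σ'_0 = σ_v − u = 66.84 − 30.705 = 36.135 kPa.
Stress increase at mid-clay by the 2:1 spreading method:
Δσ = qBL/((B+z)(L+z)) = 210×2.4×5.2/((2.4+3.6)(5.2+3.6)) = 49.636 kPa
Final effective stress: σ'_f = 36.135 + 49.636 = 85.771 kPa.
σ'_f = 85.771 > σ'_p = 48.2 kPa, so the stress path crosses the preconsolidation pressure — recompression up to σ'_p, then virgin compression beyond:
S_c = H/(1+e₀)·[C_r·log₁₀(σ'_p/σ'_0) + C_c·log₁₀(σ'_f/σ'_p)]
    = 4.8/2.16 × [0.051×log₁₀(48.2/36.135) + 0.37×log₁₀(85.771/48.2)]
    = 2.2222 × [0.0063811 + 0.092609] = 0.22 m

S_c ≈ 220 mm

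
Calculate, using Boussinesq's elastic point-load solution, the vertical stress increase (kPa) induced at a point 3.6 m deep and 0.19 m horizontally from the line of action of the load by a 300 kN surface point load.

Boussinesq vertical stress below a point load on an elastic half-space:
Δσ_z = 3P/(2πz²) · [1 + (r/z)²]^(−5/2)
r/z = 0.19/3.6 = 0.052778; [1+(r/z)²]^(−5/2) = 0.99307.
Δσ_z = 3×300/(2π×3.6²) × 0.99307 = 11.052 × 0.99307 = 10.98 kPa

Δσ_z ≈ 11 kPa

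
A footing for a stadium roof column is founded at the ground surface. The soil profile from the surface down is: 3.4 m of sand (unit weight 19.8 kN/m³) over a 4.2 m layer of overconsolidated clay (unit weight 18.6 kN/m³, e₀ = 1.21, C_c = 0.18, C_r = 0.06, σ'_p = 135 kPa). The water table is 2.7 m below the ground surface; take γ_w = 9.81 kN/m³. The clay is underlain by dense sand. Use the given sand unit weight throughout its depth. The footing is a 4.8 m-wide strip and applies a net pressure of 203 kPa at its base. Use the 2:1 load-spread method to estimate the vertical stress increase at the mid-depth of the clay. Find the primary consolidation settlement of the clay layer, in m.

S_c ≈ 0.0639 m

Mid-depth of clay below the ground surface: z = 3.4 + 4.2/2 = 5.5 m.
Total vertical stress at mid-clay: σ_v = 19.8×3.4 + 18.6×2.1 = 106.38 kPa.
Pore pressure: u = 9.81×(5.5 − 2.7) = 27.468 kPa.
Initial effective stress: σ'_0 = σ_v − u = 106.38 − 27.468 = 78.912 kPa.
Stress increase at mid-clay by the 2:1 spreading method:
Δσ = qB/(B+z) = 203×4.8/(4.8+5.5) = 94.602 kPa
Final effective stress: σ'_f = 78.912 + 94.602 = 173.51 kPa.
σ'_f = 173.51 > σ'_p = 135 kPa, so the stress path crosses the preconsolidation pressure — recompression up to σ'_p, then virgin compression beyond:
S_c = H/(1+e₀)·[C_r·log₁₀(σ'_p/σ'_0) + C_c·log₁₀(σ'_f/σ'_p)]
    = 4.2/2.21 × [0.06×log₁₀(135/78.912) + 0.18×log₁₀(173.51/135)]
    = 1.9005 × [0.013991 + 0.019618] = 0.06387 m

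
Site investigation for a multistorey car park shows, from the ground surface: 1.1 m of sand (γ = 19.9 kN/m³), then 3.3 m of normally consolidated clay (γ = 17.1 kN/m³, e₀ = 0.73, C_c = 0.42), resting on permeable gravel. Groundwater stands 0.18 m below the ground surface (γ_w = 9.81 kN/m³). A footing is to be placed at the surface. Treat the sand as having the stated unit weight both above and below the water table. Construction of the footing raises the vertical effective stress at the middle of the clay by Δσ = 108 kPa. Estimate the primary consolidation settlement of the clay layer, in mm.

Mid-depth of clay below the ground surface: z = 1.1 + 3.3/2 = 2.75 m.
Total vertical stress at mid-clay: σ_v = 19.9×1.1 + 17.1×1.65 = 50.105 kPa.
Pore pressure: u = 9.81×(2.75 − 0.18) = 25.212 kPa.
Initial effective stress: σ'_0 = σ_v − u = 50.105 − 25.212 = 24.893 kPa.
Final effective stress: σ'_f = σ'_0 + Δσ = 24.893 + 108 = 132.89 kPa.
Normally consolidated clay, so the full stress increment lies on the virgin compression line:
S_c = C_c·H/(1+e₀)·log₁₀(σ'_f/σ'_0) = 0.42×3.3/(1+0.73)×log₁₀(132.89/24.893)
    = 0.80116 × 0.72742 = 0.5828 m

S_c ≈ 583 mm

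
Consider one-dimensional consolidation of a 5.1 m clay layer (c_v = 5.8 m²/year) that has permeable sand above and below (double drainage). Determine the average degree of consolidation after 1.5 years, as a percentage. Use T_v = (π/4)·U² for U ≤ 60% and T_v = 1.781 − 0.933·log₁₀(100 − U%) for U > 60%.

U ≈ 97 %

Drainage path length: H_d = H/2 = 2.55 m (double drainage).
T_v = c_v·t/H_d² = 5.8×1.5/2.55² = 1.3379.
T_v = 1.3379 corresponds to the U > 60% branch:
U = 1 − 10^((1.781 − T_v)/0.933)/100 = 0.9702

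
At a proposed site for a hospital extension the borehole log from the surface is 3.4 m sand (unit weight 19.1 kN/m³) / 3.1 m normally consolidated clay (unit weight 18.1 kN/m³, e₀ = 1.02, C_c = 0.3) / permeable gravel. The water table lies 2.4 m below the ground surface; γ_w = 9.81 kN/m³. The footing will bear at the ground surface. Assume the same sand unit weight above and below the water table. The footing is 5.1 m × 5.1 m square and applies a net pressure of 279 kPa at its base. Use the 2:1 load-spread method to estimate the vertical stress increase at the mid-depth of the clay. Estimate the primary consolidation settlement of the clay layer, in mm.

Mid-depth of clay below the ground surface: z = 3.4 + 3.1/2 = 4.95 m.
Total vertical stress at mid-clay: σ_v = 19.1×3.4 + 18.1×1.55 = 92.995 kPa.
Pore pressure: u = 9.81×(4.95 − 2.4) = 25.015 kPa.
Initial effective stress: σ'_0 = σ_v − u = 92.995 − 25.015 = 67.98 kPa.
Stress increase at mid-clay by the 2:1 spreading method:
Δσ = qBL/((B+z)(L+z)) = 279×5.1×5.1/((5.1+4.95)(5.1+4.95)) = 71.848 kPa
Final effective stress: σ'_f = σ'_0 + Δσ = 67.98 + 71.848 = 139.83 kPa.
Normally consolidated clay, so the full stress increment lies on the virgin compression line:
S_c = C_c·H/(1+e₀)·log₁₀(σ'_f/σ'_0) = 0.3×3.1/(1+1.02)×log₁₀(139.83/67.98)
    = 0.4604 × 0.31322 = 0.1442 m

S_c ≈ 144 mm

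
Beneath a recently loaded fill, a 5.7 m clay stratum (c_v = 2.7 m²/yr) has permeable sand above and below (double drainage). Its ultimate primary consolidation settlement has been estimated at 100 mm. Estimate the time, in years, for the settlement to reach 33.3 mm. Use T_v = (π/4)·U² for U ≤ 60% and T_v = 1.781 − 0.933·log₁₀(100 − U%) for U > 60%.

Drainage path length: H_d = H/2 = 2.85 m (double drainage).
U = S(t)/S_ult = 33.3/100 = 0.333.
U ≤ 60%: T_v = (π/4)·U² = (π/4)×0.333² = 0.087092.
t = T_v·H_d²/c_v = 0.087092×2.85²/2.7 = 0.262 years.

t ≈ 0.262 years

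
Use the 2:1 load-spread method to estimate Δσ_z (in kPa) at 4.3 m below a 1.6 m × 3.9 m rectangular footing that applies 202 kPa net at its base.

By the 2:1 method the load spreads at 1 horizontal : 2 vertical, so at depth z the loaded area has grown by z in each plan dimension:
Δσ = qBL/((B+z)(L+z)) = 202×1.6×3.9/((1.6+4.3)(3.9+4.3)) = 26.054 kPa

Δσ_z ≈ 26.1 kPa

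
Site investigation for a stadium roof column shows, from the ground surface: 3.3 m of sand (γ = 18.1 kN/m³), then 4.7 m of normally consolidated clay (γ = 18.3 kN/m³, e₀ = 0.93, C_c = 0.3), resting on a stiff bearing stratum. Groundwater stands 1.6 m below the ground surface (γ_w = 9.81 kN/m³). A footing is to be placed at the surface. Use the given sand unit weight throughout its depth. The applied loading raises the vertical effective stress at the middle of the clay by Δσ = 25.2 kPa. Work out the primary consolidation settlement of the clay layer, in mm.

Mid-depth of clay below the ground surface: z = 3.3 + 4.7/2 = 5.65 m.
Total vertical stress at mid-clay: σ_v = 18.1×3.3 + 18.3×2.35 = 102.74 kPa.
Pore pressure: u = 9.81×(5.65 − 1.6) = 39.73 kPa.
Initial effective stress: σ'_0 = σ_v − u = 102.74 − 39.73 = 63.01 kPa.
Final effective stress: σ'_f = σ'_0 + Δσ = 63.01 + 25.2 = 88.21 kPa.
Normally consolidated clay, so the full stress increment lies on the virgin compression line:
S_c = C_c·H/(1+e₀)·log₁₀(σ'_f/σ'_0) = 0.3×4.7/(1+0.93)×log₁₀(88.21/63.01)
    = 0.73057 × 0.14611 = 0.1067 m

S_c ≈ 107 mm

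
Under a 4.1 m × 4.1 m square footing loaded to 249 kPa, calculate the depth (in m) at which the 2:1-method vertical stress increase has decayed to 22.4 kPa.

2:1 spreading — at depth z the loaded area has grown by z in each plan dimension:
qB²/(B+z)² = Δσ_z ⇒ z = B(√(q/Δσ_z) − 1) = 4.1×(√(249/22.4) − 1) = 9.57 m

z ≈ 9.57 m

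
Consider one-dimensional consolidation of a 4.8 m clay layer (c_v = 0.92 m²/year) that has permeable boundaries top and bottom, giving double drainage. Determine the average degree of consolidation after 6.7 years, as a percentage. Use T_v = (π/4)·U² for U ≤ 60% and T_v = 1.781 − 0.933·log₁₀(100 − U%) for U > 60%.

Drainage path length: H_d = H/2 = 2.4 m (double drainage).
T_v = c_v·t/H_d² = 0.92×6.7/2.4² = 1.0701.
T_v = 1.0701 corresponds to the U > 60% branch:
U = 1 − 10^((1.781 − T_v)/0.933)/100 = 0.9422

U ≈ 94.2 %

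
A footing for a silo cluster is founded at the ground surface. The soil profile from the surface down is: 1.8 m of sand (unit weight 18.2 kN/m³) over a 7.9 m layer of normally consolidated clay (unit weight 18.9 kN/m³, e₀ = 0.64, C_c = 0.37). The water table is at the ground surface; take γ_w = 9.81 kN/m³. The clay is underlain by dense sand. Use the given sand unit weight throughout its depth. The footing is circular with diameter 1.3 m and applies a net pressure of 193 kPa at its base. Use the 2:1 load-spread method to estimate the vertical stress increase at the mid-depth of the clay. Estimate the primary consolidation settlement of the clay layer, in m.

Mid-depth of clay below the ground surface: z = 1.8 + 7.9/2 = 5.75 m.
Total vertical stress at mid-clay: σ_v = 18.2×1.8 + 18.9×3.95 = 107.41 kPa.
Pore pressure: u = 9.81×(5.75 − 0) = 56.408 kPa.
Initial effective stress: σ'_0 = σ_v − u = 107.41 − 56.408 = 51.002 kPa.
Stress increase at mid-clay by the 2:1 spreading method:
Δσ ≈ qD²/(D+z)² = 193×1.3²/(1.3+5.75)² = 6.5624 kPa
Final effective stress: σ'_f = σ'_0 + Δσ = 51.002 + 6.5624 = 57.564 kPa.
Normally consolidated clay, so the full stress increment lies on the virgin compression line:
S_c = C_c·H/(1+e₀)·log₁₀(σ'_f/σ'_0) = 0.37×7.9/(1+0.64)×log₁₀(57.564/51.002)
    = 1.7823 × 0.052564 = 0.09368 m

S_c ≈ 0.0937 m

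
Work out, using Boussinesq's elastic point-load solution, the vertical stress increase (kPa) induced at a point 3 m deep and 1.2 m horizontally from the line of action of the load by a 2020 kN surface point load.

Boussinesq vertical stress below a point load on an elastic half-space:
Δσ_z = 3P/(2πz²) · [1 + (r/z)²]^(−5/2)
r/z = 1.2/3 = 0.4; [1+(r/z)²]^(−5/2) = 0.69001.
Δσ_z = 3×2020/(2π×3²) × 0.69001 = 107.16 × 0.69001 = 73.94 kPa

Δσ_z ≈ 73.9 kPa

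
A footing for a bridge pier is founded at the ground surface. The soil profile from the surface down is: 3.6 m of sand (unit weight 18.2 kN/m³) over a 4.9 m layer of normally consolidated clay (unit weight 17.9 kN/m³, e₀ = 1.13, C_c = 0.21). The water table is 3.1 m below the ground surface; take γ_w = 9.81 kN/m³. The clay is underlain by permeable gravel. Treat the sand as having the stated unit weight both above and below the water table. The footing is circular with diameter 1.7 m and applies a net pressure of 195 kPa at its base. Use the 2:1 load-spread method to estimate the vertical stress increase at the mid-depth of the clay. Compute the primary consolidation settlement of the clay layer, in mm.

Mid-depth of clay below the ground surface: z = 3.6 + 4.9/2 = 6.05 m.
Total vertical stress at mid-clay: σ_v = 18.2×3.6 + 17.9×2.45 = 109.38 kPa.
Pore pressure: u = 9.81×(6.05 − 3.1) = 28.94 kPa.
Initial effective stress: σ'_0 = σ_v − u = 109.38 − 28.94 = 80.44 kPa.
Stress increase at mid-clay by the 2:1 spreading method:
Δσ ≈ qD²/(D+z)² = 195×1.7²/(1.7+6.05)² = 9.3827 kPa
Final effective stress: σ'_f = σ'_0 + Δσ = 80.44 + 9.3827 = 89.823 kPa.
Normally consolidated clay, so the full stress increment lies on the virgin compression line:
S_c = C_c·H/(1+e₀)·log₁₀(σ'_f/σ'_0) = 0.21×4.9/(1+1.13)×log₁₀(89.823/80.44)
    = 0.4831 × 0.047915 = 0.02315 m

S_c ≈ 23.1 mm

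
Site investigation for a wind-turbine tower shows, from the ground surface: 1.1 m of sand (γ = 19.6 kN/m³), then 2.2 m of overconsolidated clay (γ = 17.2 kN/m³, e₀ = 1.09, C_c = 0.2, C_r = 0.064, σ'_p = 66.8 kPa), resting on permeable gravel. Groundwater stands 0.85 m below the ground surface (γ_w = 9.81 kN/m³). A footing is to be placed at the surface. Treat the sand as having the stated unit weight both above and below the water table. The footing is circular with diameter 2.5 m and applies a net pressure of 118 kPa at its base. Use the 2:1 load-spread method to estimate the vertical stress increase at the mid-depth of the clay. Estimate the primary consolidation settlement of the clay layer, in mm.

S_c ≈ 23.4 mm

Mid-depth of clay below the ground surface: z = 1.1 + 2.2/2 = 2.2 m.
Total vertical stress at mid-clay: σ_v = 19.6×1.1 + 17.2×1.1 = 40.48 kPa.
Pore pressure: u = 9.81×(2.2 − 0.85) = 13.244 kPa.
Initial effective stress: σ'_0 = σ_v − u = 40.48 − 13.244 = 27.236 kPa.
Stress increase at mid-clay by the 2:1 spreading method:
Δσ ≈ qD²/(D+z)² = 118×2.5²/(2.5+2.2)² = 33.386 kPa
Final effective stress: σ'_f = 27.236 + 33.386 = 60.622 kPa.
σ'_f = 60.622 ≤ σ'_p = 66.8 kPa, so the clay remains overconsolidated and only the recompression index applies:
S_c = C_r·H/(1+e₀)·log₁₀(σ'_f/σ'_0) = 0.064×2.2/2.09×log₁₀(60.622/27.236)
    = 0.067366 × 0.34749 = 0.02341 m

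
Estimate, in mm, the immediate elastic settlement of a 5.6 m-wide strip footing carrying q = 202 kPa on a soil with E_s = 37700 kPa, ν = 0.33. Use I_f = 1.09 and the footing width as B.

S_e ≈ 29.1 mm

Immediate (elastic) settlement: S_e = q·B·(1−ν²)/E_s · I_f.
S_e = 202 × 5.6 × (1 − 0.33²) / 37700 × 1.09
    = 202 × 5.6 × 0.8911 / 37700 × 1.09
    = 0.02914 m = 29.14 mm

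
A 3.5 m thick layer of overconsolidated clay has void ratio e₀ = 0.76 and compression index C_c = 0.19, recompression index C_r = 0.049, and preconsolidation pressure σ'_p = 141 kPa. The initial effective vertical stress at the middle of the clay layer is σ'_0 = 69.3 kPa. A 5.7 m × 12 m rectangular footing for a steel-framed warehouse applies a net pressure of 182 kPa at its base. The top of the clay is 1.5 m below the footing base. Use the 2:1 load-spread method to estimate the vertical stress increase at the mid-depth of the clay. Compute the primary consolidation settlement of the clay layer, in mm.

Mid-depth of clay below the footing base: z = 1.5 + 3.5/2 = 3.25 m.
Stress increase at mid-clay by the 2:1 spreading method:
Δσ = qBL/((B+z)(L+z)) = 182×5.7×12/((5.7+3.25)(12+3.25)) = 91.208 kPa
Final effective stress: σ'_f = 69.3 + 91.208 = 160.51 kPa.
σ'_f = 160.51 > σ'_p = 141 kPa, so the stress path crosses the preconsolidation pressure — recompression up to σ'_p, then virgin compression beyond:
S_c = H/(1+e₀)·[C_r·log₁₀(σ'_p/σ'_0) + C_c·log₁₀(σ'_f/σ'_p)]
    = 3.5/1.76 × [0.049×log₁₀(141/69.3) + 0.19×log₁₀(160.51/141)]
    = 1.9886 × [0.015116 + 0.010694] = 0.05133 m

S_c ≈ 51.3 mm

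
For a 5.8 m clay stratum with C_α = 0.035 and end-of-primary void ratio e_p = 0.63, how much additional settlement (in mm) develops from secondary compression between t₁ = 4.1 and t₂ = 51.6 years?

S_s ≈ 137 mm

Secondary compression: S_s = C_α·H/(1+e_p)·log₁₀(t₂/t₁)
S_s = 0.035×5.8/(1+0.63)×log₁₀(51.6/4.1)
    = 0.1245 × 1.1 = 0.137 m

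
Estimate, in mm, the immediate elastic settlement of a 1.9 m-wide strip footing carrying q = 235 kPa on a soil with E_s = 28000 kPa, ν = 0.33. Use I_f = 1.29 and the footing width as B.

S_e ≈ 18.3 mm

Immediate (elastic) settlement: S_e = q·B·(1−ν²)/E_s · I_f.
S_e = 235 × 1.9 × (1 − 0.33²) / 28000 × 1.29
    = 235 × 1.9 × 0.8911 / 28000 × 1.29
    = 0.01833 m = 18.33 mm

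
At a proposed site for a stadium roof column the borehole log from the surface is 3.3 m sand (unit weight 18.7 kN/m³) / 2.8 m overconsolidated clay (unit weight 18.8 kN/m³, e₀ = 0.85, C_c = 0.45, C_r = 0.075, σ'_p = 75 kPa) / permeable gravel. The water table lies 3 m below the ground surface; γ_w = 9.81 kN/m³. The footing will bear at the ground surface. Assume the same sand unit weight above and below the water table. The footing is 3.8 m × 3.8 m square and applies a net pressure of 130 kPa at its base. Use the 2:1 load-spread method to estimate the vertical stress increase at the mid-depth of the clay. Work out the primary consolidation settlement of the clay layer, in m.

S_c ≈ 0.0796 m

Mid-depth of clay below the ground surface: z = 3.3 + 2.8/2 = 4.7 m.
Total vertical stress at mid-clay: σ_v = 18.7×3.3 + 18.8×1.4 = 88.03 kPa.
Pore pressure: u = 9.81×(4.7 − 3) = 16.677 kPa.
Initial effective stress: σ'_0 = σ_v − u = 88.03 − 16.677 = 71.353 kPa.
Stress increase at mid-clay by the 2:1 spreading method:
Δσ = qBL/((B+z)(L+z)) = 130×3.8×3.8/((3.8+4.7)(3.8+4.7)) = 25.982 kPa
Final effective stress: σ'_f = 71.353 + 25.982 = 97.335 kPa.
σ'_f = 97.335 > σ'_p = 75 kPa, so the stress path crosses the preconsolidation pressure — recompression up to σ'_p, then virgin compression beyond:
S_c = H/(1+e₀)·[C_r·log₁₀(σ'_p/σ'_0) + C_c·log₁₀(σ'_f/σ'_p)]
    = 2.8/1.85 × [0.075×log₁₀(75/71.353) + 0.45×log₁₀(97.335/75)]
    = 1.5135 × [0.0016237 + 0.050943] = 0.07956 m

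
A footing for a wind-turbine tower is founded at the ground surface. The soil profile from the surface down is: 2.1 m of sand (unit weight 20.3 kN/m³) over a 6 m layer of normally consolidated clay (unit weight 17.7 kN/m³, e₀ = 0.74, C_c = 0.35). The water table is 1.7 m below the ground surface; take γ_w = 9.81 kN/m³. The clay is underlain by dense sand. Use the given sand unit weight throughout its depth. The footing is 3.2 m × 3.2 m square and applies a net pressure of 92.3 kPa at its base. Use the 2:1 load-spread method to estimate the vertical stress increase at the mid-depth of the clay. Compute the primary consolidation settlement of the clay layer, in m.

Mid-depth of clay below the ground surface: z = 2.1 + 6/2 = 5.1 m.
Total vertical stress at mid-clay: σ_v = 20.3×2.1 + 17.7×3 = 95.73 kPa.
Pore pressure: u = 9.81×(5.1 − 1.7) = 33.354 kPa.
Initial effective stress: σ'_0 = σ_v − u = 95.73 − 33.354 = 62.376 kPa.
Stress increase at mid-clay by the 2:1 spreading method:
Δσ = qBL/((B+z)(L+z)) = 92.3×3.2×3.2/((3.2+5.1)(3.2+5.1)) = 13.72 kPa
Final effective stress: σ'_f = σ'_0 + Δσ = 62.376 + 13.72 = 76.096 kPa.
Normally consolidated clay, so the full stress increment lies on the virgin compression line:
S_c = C_c·H/(1+e₀)·log₁₀(σ'_f/σ'_0) = 0.35×6/(1+0.74)×log₁₀(76.096/62.376)
    = 1.2069 × 0.086344 = 0.1042 m

S_c ≈ 0.104 m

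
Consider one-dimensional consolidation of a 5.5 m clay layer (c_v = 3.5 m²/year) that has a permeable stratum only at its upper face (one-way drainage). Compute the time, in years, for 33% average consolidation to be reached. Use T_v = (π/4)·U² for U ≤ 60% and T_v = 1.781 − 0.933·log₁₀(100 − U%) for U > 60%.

Drainage path length: H_d = H = 5.5 m (single drainage).
U ≤ 60%: T_v = (π/4)·U² = (π/4)×0.33² = 0.08553.
t = T_v·H_d²/c_v = 0.08553×5.5²/3.5 = 0.7392 years.

t ≈ 0.739 years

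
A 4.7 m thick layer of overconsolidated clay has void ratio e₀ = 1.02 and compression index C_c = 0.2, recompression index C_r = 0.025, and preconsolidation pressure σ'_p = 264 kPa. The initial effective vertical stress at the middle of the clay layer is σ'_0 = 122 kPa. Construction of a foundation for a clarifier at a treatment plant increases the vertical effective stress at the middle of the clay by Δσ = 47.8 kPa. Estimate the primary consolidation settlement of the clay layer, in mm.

S_c ≈ 8.35 mm

Final effective stress: σ'_f = 122 + 47.8 = 169.8 kPa.
σ'_f = 169.8 ≤ σ'_p = 264 kPa, so the clay remains overconsolidated and only the recompression index applies:
S_c = C_r·H/(1+e₀)·log₁₀(σ'_f/σ'_0) = 0.025×4.7/2.02×log₁₀(169.8/122)
    = 0.058168 × 0.14358 = 0.008352 m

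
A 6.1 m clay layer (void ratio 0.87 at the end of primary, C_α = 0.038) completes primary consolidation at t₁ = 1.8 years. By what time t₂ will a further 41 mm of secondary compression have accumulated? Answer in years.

S_s = C_α·H/(1+e_p)·log₁₀(t₂/t₁) ⇒ log₁₀(t₂/t₁) = S_s·(1+e_p)/(C_α·H).
log₁₀(t₂/t₁) = 0.041 × (1+0.87) / (0.038×6.1) = 0.3308
t₂ = t₁ × 10^0.3308 = 1.8 × 2.142 = 3.855 years

t₂ ≈ 3.86 years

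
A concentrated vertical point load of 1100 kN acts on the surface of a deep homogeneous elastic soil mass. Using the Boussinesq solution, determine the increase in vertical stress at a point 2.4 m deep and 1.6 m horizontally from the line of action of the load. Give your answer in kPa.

Δσ_z ≈ 36.4 kPa

Boussinesq vertical stress below a point load on an elastic half-space:
Δσ_z = 3P/(2πz²) · [1 + (r/z)²]^(−5/2)
r/z = 1.6/2.4 = 0.66667; [1+(r/z)²]^(−5/2) = 0.39879.
Δσ_z = 3×1100/(2π×2.4²) × 0.39879 = 91.183 × 0.39879 = 36.36 kPa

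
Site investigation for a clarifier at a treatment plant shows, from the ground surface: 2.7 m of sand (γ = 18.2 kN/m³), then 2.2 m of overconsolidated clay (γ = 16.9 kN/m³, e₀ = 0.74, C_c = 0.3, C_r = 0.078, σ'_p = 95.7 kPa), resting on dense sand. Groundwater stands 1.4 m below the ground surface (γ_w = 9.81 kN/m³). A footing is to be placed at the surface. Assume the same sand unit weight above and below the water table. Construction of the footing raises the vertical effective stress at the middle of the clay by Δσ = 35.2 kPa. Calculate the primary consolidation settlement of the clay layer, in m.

S_c ≈ 0.0251 m

Mid-depth of clay below the ground surface: z = 2.7 + 2.2/2 = 3.8 m.
Total vertical stress at mid-clay: σ_v = 18.2×2.7 + 16.9×1.1 = 67.73 kPa.
Pore pressure: u = 9.81×(3.8 − 1.4) = 23.544 kPa.
Initial effective stress: σ'_0 = σ_v − u = 67.73 − 23.544 = 44.186 kPa.
Final effective stress: σ'_f = 44.186 + 35.2 = 79.386 kPa.
σ'_f = 79.386 ≤ σ'_p = 95.7 kPa, so the clay remains overconsolidated and only the recompression index applies:
S_c = C_r·H/(1+e₀)·log₁₀(σ'_f/σ'_0) = 0.078×2.2/1.74×log₁₀(79.386/44.186)
    = 0.098623 × 0.25446 = 0.0251 m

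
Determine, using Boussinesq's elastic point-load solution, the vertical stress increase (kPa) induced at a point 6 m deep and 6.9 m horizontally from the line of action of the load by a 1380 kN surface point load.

Δσ_z ≈ 2.23 kPa

Boussinesq vertical stress below a point load on an elastic half-space:
Δσ_z = 3P/(2πz²) · [1 + (r/z)²]^(−5/2)
r/z = 6.9/6 = 1.15; [1+(r/z)²]^(−5/2) = 0.12165.
Δσ_z = 3×1380/(2π×6²) × 0.12165 = 18.303 × 0.12165 = 2.227 kPa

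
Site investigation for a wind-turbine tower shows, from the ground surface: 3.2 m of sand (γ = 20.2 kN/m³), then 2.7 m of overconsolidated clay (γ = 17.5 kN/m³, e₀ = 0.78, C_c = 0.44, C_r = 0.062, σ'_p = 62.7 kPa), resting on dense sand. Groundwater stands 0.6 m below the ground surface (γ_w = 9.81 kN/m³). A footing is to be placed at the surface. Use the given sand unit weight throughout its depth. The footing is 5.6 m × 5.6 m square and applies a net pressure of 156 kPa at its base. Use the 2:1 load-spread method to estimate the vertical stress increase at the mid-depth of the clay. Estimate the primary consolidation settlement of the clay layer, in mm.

Mid-depth of clay below the ground surface: z = 3.2 + 2.7/2 = 4.55 m.
Total vertical stress at mid-clay: σ_v = 20.2×3.2 + 17.5×1.35 = 88.265 kPa.
Pore pressure: u = 9.81×(4.55 − 0.6) = 38.75 kPa.
Initial effective stress: σ'_0 = σ_v − u = 88.265 − 38.75 = 49.515 kPa.
Stress increase at mid-clay by the 2:1 spreading method:
Δσ = qBL/((B+z)(L+z)) = 156×5.6×5.6/((5.6+4.55)(5.6+4.55)) = 47.486 kPa
Final effective stress: σ'_f = 49.515 + 47.486 = 97.001 kPa.
σ'_f = 97.001 > σ'_p = 62.7 kPa, so the stress path crosses the preconsolidation pressure — recompression up to σ'_p, then virgin compression beyond:
S_c = H/(1+e₀)·[C_r·log₁₀(σ'_p/σ'_0) + C_c·log₁₀(σ'_f/σ'_p)]
    = 2.7/1.78 × [0.062×log₁₀(62.7/49.515) + 0.44×log₁₀(97.001/62.7)]
    = 1.5169 × [0.0063569 + 0.083384] = 0.1361 m

S_c ≈ 136 mm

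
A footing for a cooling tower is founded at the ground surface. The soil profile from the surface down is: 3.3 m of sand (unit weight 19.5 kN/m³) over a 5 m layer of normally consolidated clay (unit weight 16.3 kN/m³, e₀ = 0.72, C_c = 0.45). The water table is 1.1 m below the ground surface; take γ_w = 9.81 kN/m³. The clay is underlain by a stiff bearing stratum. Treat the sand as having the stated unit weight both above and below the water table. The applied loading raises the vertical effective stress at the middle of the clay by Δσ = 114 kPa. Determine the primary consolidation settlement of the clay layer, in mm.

S_c ≈ 611 mm

Mid-depth of clay below the ground surface: z = 3.3 + 5/2 = 5.8 m.
Total vertical stress at mid-clay: σ_v = 19.5×3.3 + 16.3×2.5 = 105.1 kPa.
Pore pressure: u = 9.81×(5.8 − 1.1) = 46.107 kPa.
Initial effective stress: σ'_0 = σ_v − u = 105.1 − 46.107 = 58.993 kPa.
Final effective stress: σ'_f = σ'_0 + Δσ = 58.993 + 114 = 172.99 kPa.
Normally consolidated clay, so the full stress increment lies on the virgin compression line:
S_c = C_c·H/(1+e₀)·log₁₀(σ'_f/σ'_0) = 0.45×5/(1+0.72)×log₁₀(172.99/58.993)
    = 1.3081 × 0.46722 = 0.6112 m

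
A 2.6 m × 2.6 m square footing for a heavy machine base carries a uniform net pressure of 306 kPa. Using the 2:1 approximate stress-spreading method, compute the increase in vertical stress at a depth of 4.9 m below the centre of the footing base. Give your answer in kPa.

Δσ_z ≈ 36.8 kPa

By the 2:1 method the load spreads at 1 horizontal : 2 vertical, so at depth z the loaded area has grown by z in each plan dimension:
Δσ = qBL/((B+z)(L+z)) = 306×2.6×2.6/((2.6+4.9)(2.6+4.9)) = 36.774 kPa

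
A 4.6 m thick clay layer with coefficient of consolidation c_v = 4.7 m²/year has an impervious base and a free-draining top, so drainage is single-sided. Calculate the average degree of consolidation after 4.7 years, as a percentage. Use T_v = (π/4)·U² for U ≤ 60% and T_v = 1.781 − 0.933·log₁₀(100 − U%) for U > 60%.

U ≈ 93.8 %

Drainage path length: H_d = H = 4.6 m (single drainage).
T_v = c_v·t/H_d² = 4.7×4.7/4.6² = 1.044.
T_v = 1.044 corresponds to the U > 60% branch:
U = 1 − 10^((1.781 − T_v)/0.933)/100 = 0.9384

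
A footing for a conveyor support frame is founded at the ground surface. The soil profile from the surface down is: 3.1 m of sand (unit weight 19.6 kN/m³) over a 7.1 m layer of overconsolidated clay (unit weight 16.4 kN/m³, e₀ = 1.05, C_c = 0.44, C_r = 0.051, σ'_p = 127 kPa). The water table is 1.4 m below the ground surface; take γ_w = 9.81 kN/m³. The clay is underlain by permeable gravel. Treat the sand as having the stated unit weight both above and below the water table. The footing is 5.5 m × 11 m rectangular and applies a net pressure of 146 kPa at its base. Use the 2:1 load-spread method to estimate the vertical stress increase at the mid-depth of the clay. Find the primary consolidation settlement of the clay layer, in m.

S_c ≈ 0.0366 m

Mid-depth of clay below the ground surface: z = 3.1 + 7.1/2 = 6.65 m.
Total vertical stress at mid-clay: σ_v = 19.6×3.1 + 16.4×3.55 = 118.98 kPa.
Pore pressure: u = 9.81×(6.65 − 1.4) = 51.503 kPa.
Initial effective stress: σ'_0 = σ_v − u = 118.98 − 51.503 = 67.477 kPa.
Stress increase at mid-clay by the 2:1 spreading method:
Δσ = qBL/((B+z)(L+z)) = 146×5.5×11/((5.5+6.65)(11+6.65)) = 41.19 kPa
Final effective stress: σ'_f = 67.477 + 41.19 = 108.67 kPa.
σ'_f = 108.67 ≤ σ'_p = 127 kPa, so the clay remains overconsolidated and only the recompression index applies:
S_c = C_r·H/(1+e₀)·log₁₀(σ'_f/σ'_0) = 0.051×7.1/2.05×log₁₀(108.67/67.477)
    = 0.17663 × 0.20695 = 0.03655 m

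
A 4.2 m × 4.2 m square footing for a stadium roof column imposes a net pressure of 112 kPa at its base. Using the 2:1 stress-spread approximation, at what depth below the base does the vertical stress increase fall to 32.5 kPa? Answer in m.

2:1 spreading — at depth z the loaded area has grown by z in each plan dimension:
qB²/(B+z)² = Δσ_z ⇒ z = B(√(q/Δσ_z) − 1) = 4.2×(√(112/32.5) − 1) = 3.597 m

z ≈ 3.6 m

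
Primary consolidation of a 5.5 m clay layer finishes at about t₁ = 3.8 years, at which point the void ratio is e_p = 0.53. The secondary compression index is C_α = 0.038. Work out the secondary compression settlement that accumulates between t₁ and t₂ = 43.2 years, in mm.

Secondary compression: S_s = C_α·H/(1+e_p)·log₁₀(t₂/t₁)
S_s = 0.038×5.5/(1+0.53)×log₁₀(43.2/3.8)
    = 0.1366 × 1.056 = 0.1442 m

S_s ≈ 144 mm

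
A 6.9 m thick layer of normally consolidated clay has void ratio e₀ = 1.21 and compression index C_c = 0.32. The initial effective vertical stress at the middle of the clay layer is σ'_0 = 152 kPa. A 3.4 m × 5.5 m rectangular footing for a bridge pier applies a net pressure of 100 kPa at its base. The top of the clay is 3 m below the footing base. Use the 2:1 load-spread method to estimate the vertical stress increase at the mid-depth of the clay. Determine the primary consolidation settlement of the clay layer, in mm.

Mid-depth of clay below the footing base: z = 3 + 6.9/2 = 6.45 m.
Stress increase at mid-clay by the 2:1 spreading method:
Δσ = qBL/((B+z)(L+z)) = 100×3.4×5.5/((3.4+6.45)(5.5+6.45)) = 15.887 kPa
Final effective stress: σ'_f = σ'_0 + Δσ = 152 + 15.887 = 167.89 kPa.
Normally consolidated clay, so the full stress increment lies on the virgin compression line:
S_c = C_c·H/(1+e₀)·log₁₀(σ'_f/σ'_0) = 0.32×6.9/(1+1.21)×log₁₀(167.89/152)
    = 0.9991 × 0.043181 = 0.04314 m

S_c ≈ 43.1 mm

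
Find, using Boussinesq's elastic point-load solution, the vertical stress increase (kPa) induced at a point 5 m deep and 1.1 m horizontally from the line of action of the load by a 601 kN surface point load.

Δσ_z ≈ 10.2 kPa

Boussinesq vertical stress below a point load on an elastic half-space:
Δσ_z = 3P/(2πz²) · [1 + (r/z)²]^(−5/2)
r/z = 1.1/5 = 0.22; [1+(r/z)²]^(−5/2) = 0.88855.
Δσ_z = 3×601/(2π×5²) × 0.88855 = 11.478 × 0.88855 = 10.2 kPa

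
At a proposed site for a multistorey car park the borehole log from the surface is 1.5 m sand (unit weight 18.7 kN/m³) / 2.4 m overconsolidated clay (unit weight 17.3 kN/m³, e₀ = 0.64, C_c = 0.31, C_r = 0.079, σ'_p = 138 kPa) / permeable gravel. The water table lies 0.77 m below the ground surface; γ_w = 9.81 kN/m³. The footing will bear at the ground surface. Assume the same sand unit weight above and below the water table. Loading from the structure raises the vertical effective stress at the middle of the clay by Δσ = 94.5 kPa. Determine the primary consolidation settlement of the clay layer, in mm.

S_c ≈ 71.6 mm

Mid-depth of clay below the ground surface: z = 1.5 + 2.4/2 = 2.7 m.
Total vertical stress at mid-clay: σ_v = 18.7×1.5 + 17.3×1.2 = 48.81 kPa.
Pore pressure: u = 9.81×(2.7 − 0.77) = 18.933 kPa.
Initial effective stress: σ'_0 = σ_v − u = 48.81 − 18.933 = 29.877 kPa.
Final effective stress: σ'_f = 29.877 + 94.5 = 124.38 kPa.
σ'_f = 124.38 ≤ σ'_p = 138 kPa, so the clay remains overconsolidated and only the recompression index applies:
S_c = C_r·H/(1+e₀)·log₁₀(σ'_f/σ'_0) = 0.079×2.4/1.64×log₁₀(124.38/29.877)
    = 0.11561 × 0.61941 = 0.07161 m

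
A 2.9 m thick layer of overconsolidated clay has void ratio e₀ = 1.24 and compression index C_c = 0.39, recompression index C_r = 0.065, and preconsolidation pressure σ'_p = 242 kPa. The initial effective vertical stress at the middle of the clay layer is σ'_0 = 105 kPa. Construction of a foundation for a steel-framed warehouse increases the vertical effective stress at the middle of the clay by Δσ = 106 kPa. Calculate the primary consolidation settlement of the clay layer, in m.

Final effective stress: σ'_f = 105 + 106 = 211 kPa.
σ'_f = 211 ≤ σ'_p = 242 kPa, so the clay remains overconsolidated and only the recompression index applies:
S_c = C_r·H/(1+e₀)·log₁₀(σ'_f/σ'_0) = 0.065×2.9/2.24×log₁₀(211/105)
    = 0.084149 × 0.30309 = 0.0255 m

S_c ≈ 0.0255 m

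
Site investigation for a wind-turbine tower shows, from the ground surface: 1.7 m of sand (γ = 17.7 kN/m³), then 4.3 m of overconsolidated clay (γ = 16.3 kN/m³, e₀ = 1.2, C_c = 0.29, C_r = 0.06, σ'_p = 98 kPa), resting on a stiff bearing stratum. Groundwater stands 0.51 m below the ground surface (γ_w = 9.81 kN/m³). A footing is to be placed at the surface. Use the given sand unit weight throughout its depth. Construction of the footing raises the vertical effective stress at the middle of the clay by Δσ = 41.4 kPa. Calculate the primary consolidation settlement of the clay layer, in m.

Mid-depth of clay below the ground surface: z = 1.7 + 4.3/2 = 3.85 m.
Total vertical stress at mid-clay: σ_v = 17.7×1.7 + 16.3×2.15 = 65.135 kPa.
Pore pressure: u = 9.81×(3.85 − 0.51) = 32.765 kPa.
Initial effective stress: σ'_0 = σ_v − u = 65.135 − 32.765 = 32.37 kPa.
Final effective stress: σ'_f = 32.37 + 41.4 = 73.77 kPa.
σ'_f = 73.77 ≤ σ'_p = 98 kPa, so the clay remains overconsolidated and only the recompression index applies:
S_c = C_r·H/(1+e₀)·log₁₀(σ'_f/σ'_0) = 0.06×4.3/2.2×log₁₀(73.77/32.37)
    = 0.11727 × 0.35774 = 0.04195 m

S_c ≈ 0.042 m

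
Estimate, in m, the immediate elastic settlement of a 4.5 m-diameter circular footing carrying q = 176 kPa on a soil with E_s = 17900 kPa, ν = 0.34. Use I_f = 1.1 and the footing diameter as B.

S_e ≈ 0.043 m

Immediate (elastic) settlement: S_e = q·B·(1−ν²)/E_s · I_f.
S_e = 176 × 4.5 × (1 − 0.34²) / 17900 × 1.1
    = 176 × 4.5 × 0.8844 / 17900 × 1.1
    = 0.04304 m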